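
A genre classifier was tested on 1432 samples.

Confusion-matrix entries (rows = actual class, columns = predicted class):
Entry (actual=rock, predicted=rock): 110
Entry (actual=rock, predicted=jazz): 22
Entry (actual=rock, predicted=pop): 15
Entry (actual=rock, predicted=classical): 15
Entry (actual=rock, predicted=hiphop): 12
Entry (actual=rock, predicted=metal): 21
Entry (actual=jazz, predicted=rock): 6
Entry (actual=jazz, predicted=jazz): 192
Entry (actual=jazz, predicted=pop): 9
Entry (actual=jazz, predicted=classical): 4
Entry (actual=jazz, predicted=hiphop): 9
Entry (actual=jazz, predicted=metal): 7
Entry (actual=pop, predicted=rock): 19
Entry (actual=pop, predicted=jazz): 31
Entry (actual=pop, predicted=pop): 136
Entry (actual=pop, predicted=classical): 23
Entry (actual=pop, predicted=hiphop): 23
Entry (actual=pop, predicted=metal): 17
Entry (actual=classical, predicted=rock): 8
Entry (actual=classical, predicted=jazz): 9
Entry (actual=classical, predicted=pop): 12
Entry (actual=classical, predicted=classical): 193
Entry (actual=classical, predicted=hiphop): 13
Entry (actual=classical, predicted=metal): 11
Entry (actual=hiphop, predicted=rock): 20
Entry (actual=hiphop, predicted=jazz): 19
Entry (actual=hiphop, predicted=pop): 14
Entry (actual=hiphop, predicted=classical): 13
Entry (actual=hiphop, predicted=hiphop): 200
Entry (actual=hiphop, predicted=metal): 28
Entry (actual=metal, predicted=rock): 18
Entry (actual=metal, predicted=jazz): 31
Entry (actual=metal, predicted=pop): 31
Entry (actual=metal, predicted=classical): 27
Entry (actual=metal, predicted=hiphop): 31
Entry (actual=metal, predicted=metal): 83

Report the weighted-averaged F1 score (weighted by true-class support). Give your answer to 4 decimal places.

0.6302

Per-class F1 score (2·TP/(2·TP+FP+FN)):
  rock: TP=110, FP=6+19+8+20+18=71, FN=22+15+15+12+21=85 → 220/376 = 0.58511
  jazz: TP=192, FP=22+31+9+19+31=112, FN=6+9+4+9+7=35 → 384/531 = 0.72316
  pop: TP=136, FP=15+9+12+14+31=81, FN=19+31+23+23+17=113 → 272/466 = 0.58369
  classical: TP=193, FP=15+4+23+13+27=82, FN=8+9+12+13+11=53 → 386/521 = 0.74088
  hiphop: TP=200, FP=12+9+23+13+31=88, FN=20+19+14+13+28=94 → 400/582 = 0.68729
  metal: TP=83, FP=21+7+17+11+28=84, FN=18+31+31+27+31=138 → 166/388 = 0.42784
Weighted-F1 score = Σ (supportᵢ/N)·F1 scoreᵢ with N=1432: (195/1432)·0.58511 + (227/1432)·0.72316 + (249/1432)·0.58369 + (246/1432)·0.74088 + (294/1432)·0.68729 + (221/1432)·0.42784 = 0.6302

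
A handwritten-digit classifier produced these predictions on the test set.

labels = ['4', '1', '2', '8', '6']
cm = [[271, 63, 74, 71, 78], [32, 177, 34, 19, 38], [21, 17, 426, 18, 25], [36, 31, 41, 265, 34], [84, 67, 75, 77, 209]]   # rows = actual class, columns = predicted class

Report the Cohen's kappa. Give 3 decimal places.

0.486

Observed agreement pₒ = trace/N = 1348/2283 = 0.5905
Expected agreement pₑ = Σ (rowᵢ·colᵢ)/N² = (557·444 + 300·355 + 507·650 + 407·450 + 512·384)/2283² = 0.2040
κ = (pₒ − pₑ)/(1 − pₑ) = (0.5905 − 0.2040)/(1 − 0.2040) = 0.486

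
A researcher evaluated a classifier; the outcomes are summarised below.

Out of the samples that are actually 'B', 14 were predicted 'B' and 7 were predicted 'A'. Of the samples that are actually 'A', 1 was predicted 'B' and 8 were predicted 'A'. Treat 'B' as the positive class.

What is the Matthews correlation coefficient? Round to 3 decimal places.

0.509

MCC = (TP·TN − FP·FN) / √((TP+FP)(TP+FN)(TN+FP)(TN+FN))
Numerator = 14·8 − 1·7 = 105
Denominator = √(15·21·9·15) = √42525 = 206.2159
MCC = 105 / 206.2159 = 0.509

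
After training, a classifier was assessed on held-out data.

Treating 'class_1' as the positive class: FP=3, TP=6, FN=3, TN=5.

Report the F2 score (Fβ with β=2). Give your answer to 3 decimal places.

0.667

Fβ = (1+β²)·TP / ((1+β²)·TP + β²·FN + FP), with β²=4
= 5·6 / (5·6 + 4·3 + 3) = 0.667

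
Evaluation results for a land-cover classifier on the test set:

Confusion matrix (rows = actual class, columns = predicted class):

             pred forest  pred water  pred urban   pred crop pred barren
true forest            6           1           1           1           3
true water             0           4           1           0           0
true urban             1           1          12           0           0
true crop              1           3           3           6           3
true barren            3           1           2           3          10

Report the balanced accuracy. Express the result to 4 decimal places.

0.6117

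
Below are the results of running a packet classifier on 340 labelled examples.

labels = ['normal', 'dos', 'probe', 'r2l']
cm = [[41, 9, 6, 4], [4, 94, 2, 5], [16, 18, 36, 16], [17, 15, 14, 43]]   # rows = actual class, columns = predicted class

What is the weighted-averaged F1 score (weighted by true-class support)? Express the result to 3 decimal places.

0.616

Per-class F1 score (2·TP/(2·TP+FP+FN)):
  normal: TP=41, FP=4+16+17=37, FN=9+6+4=19 → 82/138 = 0.5942
  dos: TP=94, FP=9+18+15=42, FN=4+2+5=11 → 188/241 = 0.7801
  probe: TP=36, FP=6+2+14=22, FN=16+18+16=50 → 72/144 = 0.5000
  r2l: TP=43, FP=4+5+16=25, FN=17+15+14=46 → 86/157 = 0.5478
Weighted-F1 score = Σ (supportᵢ/N)·F1 scoreᵢ with N=340: (60/340)·0.5942 + (105/340)·0.7801 + (86/340)·0.5000 + (89/340)·0.5478 = 0.616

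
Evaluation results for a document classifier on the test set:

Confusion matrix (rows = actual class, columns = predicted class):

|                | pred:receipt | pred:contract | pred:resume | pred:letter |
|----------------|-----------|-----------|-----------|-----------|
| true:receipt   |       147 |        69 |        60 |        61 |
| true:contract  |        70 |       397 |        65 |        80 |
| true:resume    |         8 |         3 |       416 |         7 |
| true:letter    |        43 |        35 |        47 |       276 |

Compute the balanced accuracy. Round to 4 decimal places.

0.6829

Balanced accuracy = mean of per-class recall.
  receipt: recall = 147/337 = 0.43620
  contract: recall = 397/612 = 0.64869
  resume: recall = 416/434 = 0.95853
  letter: recall = 276/401 = 0.68828
Mean = (0.43620 + 0.64869 + 0.95853 + 0.68828) / 4 = 0.6829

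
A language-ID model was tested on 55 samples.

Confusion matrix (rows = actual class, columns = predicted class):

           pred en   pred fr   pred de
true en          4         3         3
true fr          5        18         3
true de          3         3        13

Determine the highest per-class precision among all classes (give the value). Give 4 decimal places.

0.7500

Per-class precision (TP/(TP+FP)):
  en: TP=4, FP=5+3=8 → 4/12 = 0.33333
  fr: TP=18, FP=3+3=6 → 18/24 = 0.75000
  de: TP=13, FP=3+3=6 → 13/19 = 0.68421
Highest is class 'fr' with precision = 0.7500.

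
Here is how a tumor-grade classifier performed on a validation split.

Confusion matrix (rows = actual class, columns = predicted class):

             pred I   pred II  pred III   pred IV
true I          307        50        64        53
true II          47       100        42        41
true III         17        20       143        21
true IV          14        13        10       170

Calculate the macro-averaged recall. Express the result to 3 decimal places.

Per-class recall (TP/(TP+FN)):
  I: TP=307, FN=50+64+53=167 → 307/474 = 0.6477
  II: TP=100, FN=47+42+41=130 → 100/230 = 0.4348
  III: TP=143, FN=17+20+21=58 → 143/201 = 0.7114
  IV: TP=170, FN=14+13+10=37 → 170/207 = 0.8213
Macro-recall = mean = (0.6477 + 0.4348 + 0.7114 + 0.8213) / 4 = 0.654

0.654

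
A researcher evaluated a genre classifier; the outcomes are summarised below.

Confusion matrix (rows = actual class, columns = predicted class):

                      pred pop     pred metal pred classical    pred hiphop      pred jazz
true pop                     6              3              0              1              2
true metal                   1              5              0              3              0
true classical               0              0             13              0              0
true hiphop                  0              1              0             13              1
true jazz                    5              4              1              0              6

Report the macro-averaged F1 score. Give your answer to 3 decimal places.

Per-class F1 score (2·TP/(2·TP+FP+FN)):
  pop: TP=6, FP=1+0+0+5=6, FN=3+0+1+2=6 → 12/24 = 0.5000
  metal: TP=5, FP=3+0+1+4=8, FN=1+0+3+0=4 → 10/22 = 0.4545
  classical: TP=13, FP=0+0+0+1=1, FN=0+0+0+0=0 → 26/27 = 0.9630
  hiphop: TP=13, FP=1+3+0+0=4, FN=0+1+0+1=2 → 26/32 = 0.8125
  jazz: TP=6, FP=2+0+0+1=3, FN=5+4+1+0=10 → 12/25 = 0.4800
Macro-F1 score = mean = (0.5000 + 0.4545 + 0.9630 + 0.8125 + 0.4800) / 5 = 0.642

0.642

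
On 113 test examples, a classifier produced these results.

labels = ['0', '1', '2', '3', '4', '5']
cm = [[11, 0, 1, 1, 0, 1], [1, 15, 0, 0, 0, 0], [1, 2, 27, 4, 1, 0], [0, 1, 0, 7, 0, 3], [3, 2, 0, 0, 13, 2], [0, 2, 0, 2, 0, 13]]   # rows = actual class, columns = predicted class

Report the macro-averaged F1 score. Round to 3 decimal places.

Per-class F1 score (2·TP/(2·TP+FP+FN)):
  0: TP=11, FP=1+1+0+3+0=5, FN=0+1+1+0+1=3 → 22/30 = 0.7333
  1: TP=15, FP=0+2+1+2+2=7, FN=1+0+0+0+0=1 → 30/38 = 0.7895
  2: TP=27, FP=1+0+0+0+0=1, FN=1+2+4+1+0=8 → 54/63 = 0.8571
  3: TP=7, FP=1+0+4+0+2=7, FN=0+1+0+0+3=4 → 14/25 = 0.5600
  4: TP=13, FP=0+0+1+0+0=1, FN=3+2+0+0+2=7 → 26/34 = 0.7647
  5: TP=13, FP=1+0+0+3+2=6, FN=0+2+0+2+0=4 → 26/36 = 0.7222
Macro-F1 score = mean = (0.7333 + 0.7895 + 0.8571 + 0.5600 + 0.7647 + 0.7222) / 6 = 0.738

0.738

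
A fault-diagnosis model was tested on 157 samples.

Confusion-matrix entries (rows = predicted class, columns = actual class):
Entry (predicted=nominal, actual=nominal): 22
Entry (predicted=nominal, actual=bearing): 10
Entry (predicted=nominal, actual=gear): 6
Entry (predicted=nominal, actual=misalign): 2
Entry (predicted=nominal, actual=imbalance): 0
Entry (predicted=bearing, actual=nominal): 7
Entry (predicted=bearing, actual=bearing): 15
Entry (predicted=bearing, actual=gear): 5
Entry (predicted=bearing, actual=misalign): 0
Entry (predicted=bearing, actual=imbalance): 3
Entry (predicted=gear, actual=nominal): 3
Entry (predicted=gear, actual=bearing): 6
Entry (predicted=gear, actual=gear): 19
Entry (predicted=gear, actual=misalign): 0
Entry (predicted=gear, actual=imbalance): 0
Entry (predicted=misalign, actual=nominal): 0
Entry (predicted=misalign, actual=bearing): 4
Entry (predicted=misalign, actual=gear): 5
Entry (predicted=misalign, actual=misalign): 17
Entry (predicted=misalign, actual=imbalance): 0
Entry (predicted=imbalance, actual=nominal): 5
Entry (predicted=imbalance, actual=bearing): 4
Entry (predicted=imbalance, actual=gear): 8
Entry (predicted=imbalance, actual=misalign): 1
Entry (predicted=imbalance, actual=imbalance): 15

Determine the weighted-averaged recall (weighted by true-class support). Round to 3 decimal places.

0.561

Per-class recall (TP/(TP+FN)):
  nominal: TP=22, FN=7+3+0+5=15 → 22/37 = 0.5946
  bearing: TP=15, FN=10+6+4+4=24 → 15/39 = 0.3846
  gear: TP=19, FN=6+5+5+8=24 → 19/43 = 0.4419
  misalign: TP=17, FN=2+0+0+1=3 → 17/20 = 0.8500
  imbalance: TP=15, FN=0+3+0+0=3 → 15/18 = 0.8333
Weighted-recall = Σ (supportᵢ/N)·recallᵢ with N=157: (37/157)·0.5946 + (39/157)·0.3846 + (43/157)·0.4419 + (20/157)·0.8500 + (18/157)·0.8333 = 0.561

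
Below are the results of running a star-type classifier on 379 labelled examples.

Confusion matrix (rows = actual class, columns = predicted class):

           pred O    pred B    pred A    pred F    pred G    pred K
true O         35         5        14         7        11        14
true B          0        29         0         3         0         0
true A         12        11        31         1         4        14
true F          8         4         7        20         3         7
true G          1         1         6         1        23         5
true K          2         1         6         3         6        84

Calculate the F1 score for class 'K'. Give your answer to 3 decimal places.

0.743

F1 score = 2·TP/(2·TP+FP+FN).
K: TP=84, FP=14+0+14+7+5=40, FN=2+1+6+3+6=18 → 168/226 = 0.7434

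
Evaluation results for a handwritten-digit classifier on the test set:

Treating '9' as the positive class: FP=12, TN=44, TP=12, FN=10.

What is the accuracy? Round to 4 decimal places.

0.7179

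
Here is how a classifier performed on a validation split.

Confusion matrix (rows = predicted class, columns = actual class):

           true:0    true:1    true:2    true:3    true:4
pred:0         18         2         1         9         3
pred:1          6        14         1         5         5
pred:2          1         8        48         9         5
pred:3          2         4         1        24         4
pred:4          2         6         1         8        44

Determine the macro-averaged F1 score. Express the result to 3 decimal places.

Per-class F1 score (2·TP/(2·TP+FP+FN)):
  0: TP=18, FP=2+1+9+3=15, FN=6+1+2+2=11 → 36/62 = 0.5806
  1: TP=14, FP=6+1+5+5=17, FN=2+8+4+6=20 → 28/65 = 0.4308
  2: TP=48, FP=1+8+9+5=23, FN=1+1+1+1=4 → 96/123 = 0.7805
  3: TP=24, FP=2+4+1+4=11, FN=9+5+9+8=31 → 48/90 = 0.5333
  4: TP=44, FP=2+6+1+8=17, FN=3+5+5+4=17 → 88/122 = 0.7213
Macro-F1 score = mean = (0.5806 + 0.4308 + 0.7805 + 0.5333 + 0.7213) / 5 = 0.609

0.609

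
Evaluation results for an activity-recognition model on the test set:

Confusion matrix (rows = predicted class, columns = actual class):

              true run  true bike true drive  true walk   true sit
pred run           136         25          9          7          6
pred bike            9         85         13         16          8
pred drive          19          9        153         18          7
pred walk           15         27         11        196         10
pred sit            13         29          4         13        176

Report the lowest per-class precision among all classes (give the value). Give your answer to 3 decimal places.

Per-class precision (TP/(TP+FP)):
  run: TP=136, FP=25+9+7+6=47 → 136/183 = 0.7432
  bike: TP=85, FP=9+13+16+8=46 → 85/131 = 0.6489
  drive: TP=153, FP=19+9+18+7=53 → 153/206 = 0.7427
  walk: TP=196, FP=15+27+11+10=63 → 196/259 = 0.7568
  sit: TP=176, FP=13+29+4+13=59 → 176/235 = 0.7489
Lowest is class 'bike' with precision = 0.649.

0.649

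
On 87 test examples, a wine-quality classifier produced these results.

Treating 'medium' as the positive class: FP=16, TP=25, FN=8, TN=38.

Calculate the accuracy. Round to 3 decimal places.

Accuracy = (TP+TN)/N = (25+38)/87 = 0.724

0.724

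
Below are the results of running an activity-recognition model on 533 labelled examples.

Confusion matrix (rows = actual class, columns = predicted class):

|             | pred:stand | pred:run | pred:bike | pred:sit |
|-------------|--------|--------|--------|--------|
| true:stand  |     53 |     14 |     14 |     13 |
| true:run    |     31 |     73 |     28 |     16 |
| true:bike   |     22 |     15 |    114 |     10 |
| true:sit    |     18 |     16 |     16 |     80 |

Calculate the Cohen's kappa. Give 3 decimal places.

Observed agreement pₒ = trace/N = 320/533 = 0.6004
Expected agreement pₑ = Σ (rowᵢ·colᵢ)/N² = (94·124 + 148·118 + 161·172 + 130·119)/533² = 0.2544
κ = (pₒ − pₑ)/(1 − pₑ) = (0.6004 − 0.2544)/(1 − 0.2544) = 0.464

0.464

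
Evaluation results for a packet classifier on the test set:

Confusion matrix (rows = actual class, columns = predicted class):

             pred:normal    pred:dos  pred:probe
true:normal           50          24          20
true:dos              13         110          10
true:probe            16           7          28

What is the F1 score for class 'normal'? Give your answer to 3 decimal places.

F1 score = 2·TP/(2·TP+FP+FN).
normal: TP=50, FP=13+16=29, FN=24+20=44 → 100/173 = 0.5780

0.578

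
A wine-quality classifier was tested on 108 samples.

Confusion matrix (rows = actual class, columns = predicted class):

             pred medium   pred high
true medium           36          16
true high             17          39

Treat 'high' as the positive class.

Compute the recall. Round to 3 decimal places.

0.696

Recall = TP/(TP+FN) = 39/(39+17) = 39/56 = 0.696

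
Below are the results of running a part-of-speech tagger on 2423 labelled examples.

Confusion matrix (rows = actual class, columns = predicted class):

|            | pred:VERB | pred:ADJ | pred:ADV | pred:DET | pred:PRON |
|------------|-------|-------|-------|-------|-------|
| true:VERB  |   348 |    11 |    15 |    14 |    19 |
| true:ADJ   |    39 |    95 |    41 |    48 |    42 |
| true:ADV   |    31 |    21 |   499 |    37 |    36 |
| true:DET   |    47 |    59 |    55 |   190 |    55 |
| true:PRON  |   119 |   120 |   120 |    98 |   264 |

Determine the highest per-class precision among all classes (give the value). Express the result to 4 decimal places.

Per-class precision (TP/(TP+FP)):
  VERB: TP=348, FP=39+31+47+119=236 → 348/584 = 0.59589
  ADJ: TP=95, FP=11+21+59+120=211 → 95/306 = 0.31046
  ADV: TP=499, FP=15+41+55+120=231 → 499/730 = 0.68356
  DET: TP=190, FP=14+48+37+98=197 → 190/387 = 0.49096
  PRON: TP=264, FP=19+42+36+55=152 → 264/416 = 0.63462
Highest is class 'ADV' with precision = 0.6836.

0.6836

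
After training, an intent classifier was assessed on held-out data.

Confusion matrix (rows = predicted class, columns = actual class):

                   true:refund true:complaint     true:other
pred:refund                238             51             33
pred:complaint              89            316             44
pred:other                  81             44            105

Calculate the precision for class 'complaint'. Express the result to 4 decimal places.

Treat 'complaint' as positive and all other classes as negative.
precision = TP/(TP+FP).
complaint: TP=316, FP=89+44=133 → 316/449 = 0.70379

0.7038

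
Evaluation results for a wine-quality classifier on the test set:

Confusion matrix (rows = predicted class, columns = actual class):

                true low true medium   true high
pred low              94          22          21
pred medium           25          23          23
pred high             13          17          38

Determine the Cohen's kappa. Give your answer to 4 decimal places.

Observed agreement pₒ = trace/N = 155/276 = 0.56159
Expected agreement pₑ = Σ (rowᵢ·colᵢ)/N² = (132·137 + 62·71 + 82·68)/276² = 0.36838
κ = (pₒ − pₑ)/(1 − pₑ) = (0.56159 − 0.36838)/(1 − 0.36838) = 0.3059

0.3059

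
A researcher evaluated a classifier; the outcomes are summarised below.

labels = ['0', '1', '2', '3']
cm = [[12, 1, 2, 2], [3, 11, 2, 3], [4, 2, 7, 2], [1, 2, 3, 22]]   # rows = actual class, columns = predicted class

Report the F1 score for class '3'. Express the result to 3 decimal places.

0.772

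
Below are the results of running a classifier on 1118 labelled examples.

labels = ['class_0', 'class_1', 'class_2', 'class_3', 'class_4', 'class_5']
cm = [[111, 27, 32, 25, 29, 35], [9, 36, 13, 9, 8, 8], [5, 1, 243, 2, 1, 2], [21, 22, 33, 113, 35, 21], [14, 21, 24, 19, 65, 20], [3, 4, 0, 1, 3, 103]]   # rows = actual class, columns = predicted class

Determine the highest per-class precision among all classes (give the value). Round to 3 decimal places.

0.704

Per-class precision (TP/(TP+FP)):
  class_0: TP=111, FP=9+5+21+14+3=52 → 111/163 = 0.6810
  class_1: TP=36, FP=27+1+22+21+4=75 → 36/111 = 0.3243
  class_2: TP=243, FP=32+13+33+24+0=102 → 243/345 = 0.7043
  class_3: TP=113, FP=25+9+2+19+1=56 → 113/169 = 0.6686
  class_4: TP=65, FP=29+8+1+35+3=76 → 65/141 = 0.4610
  class_5: TP=103, FP=35+8+2+21+20=86 → 103/189 = 0.5450
Highest is class 'class_2' with precision = 0.704.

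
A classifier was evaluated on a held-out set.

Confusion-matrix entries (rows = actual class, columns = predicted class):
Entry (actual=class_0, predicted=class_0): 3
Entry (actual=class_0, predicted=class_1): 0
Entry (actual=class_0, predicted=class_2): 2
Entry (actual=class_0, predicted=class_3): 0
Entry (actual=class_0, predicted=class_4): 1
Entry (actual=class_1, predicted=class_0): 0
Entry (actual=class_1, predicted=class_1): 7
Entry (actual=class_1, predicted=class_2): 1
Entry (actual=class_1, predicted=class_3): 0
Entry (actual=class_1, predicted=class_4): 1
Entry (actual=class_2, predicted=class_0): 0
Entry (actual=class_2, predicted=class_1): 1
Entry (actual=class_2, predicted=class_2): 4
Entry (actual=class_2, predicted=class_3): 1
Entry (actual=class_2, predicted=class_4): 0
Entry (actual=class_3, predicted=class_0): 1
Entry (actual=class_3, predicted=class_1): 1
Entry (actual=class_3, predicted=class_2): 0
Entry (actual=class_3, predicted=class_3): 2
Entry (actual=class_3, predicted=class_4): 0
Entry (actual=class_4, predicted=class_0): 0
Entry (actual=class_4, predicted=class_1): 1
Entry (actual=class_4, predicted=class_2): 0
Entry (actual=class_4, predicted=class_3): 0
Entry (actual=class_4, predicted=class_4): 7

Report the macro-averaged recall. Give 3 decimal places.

Per-class recall (TP/(TP+FN)):
  class_0: TP=3, FN=0+2+0+1=3 → 3/6 = 0.5000
  class_1: TP=7, FN=0+1+0+1=2 → 7/9 = 0.7778
  class_2: TP=4, FN=0+1+1+0=2 → 4/6 = 0.6667
  class_3: TP=2, FN=1+1+0+0=2 → 2/4 = 0.5000
  class_4: TP=7, FN=0+1+0+0=1 → 7/8 = 0.8750
Macro-recall = mean = (0.5000 + 0.7778 + 0.6667 + 0.5000 + 0.8750) / 5 = 0.664

0.664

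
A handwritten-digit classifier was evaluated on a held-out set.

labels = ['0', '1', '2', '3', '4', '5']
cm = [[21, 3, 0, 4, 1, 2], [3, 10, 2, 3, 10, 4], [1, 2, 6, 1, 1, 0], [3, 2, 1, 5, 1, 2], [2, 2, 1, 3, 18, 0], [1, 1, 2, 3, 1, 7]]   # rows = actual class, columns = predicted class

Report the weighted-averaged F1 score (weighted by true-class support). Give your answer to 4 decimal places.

0.5149

Per-class F1 score (2·TP/(2·TP+FP+FN)):
  0: TP=21, FP=3+1+3+2+1=10, FN=3+0+4+1+2=10 → 42/62 = 0.67742
  1: TP=10, FP=3+2+2+2+1=10, FN=3+2+3+10+4=22 → 20/52 = 0.38462
  2: TP=6, FP=0+2+1+1+2=6, FN=1+2+1+1+0=5 → 12/23 = 0.52174
  3: TP=5, FP=4+3+1+3+3=14, FN=3+2+1+1+2=9 → 10/33 = 0.30303
  4: TP=18, FP=1+10+1+1+1=14, FN=2+2+1+3+0=8 → 36/58 = 0.62069
  5: TP=7, FP=2+4+0+2+0=8, FN=1+1+2+3+1=8 → 14/30 = 0.46667
Weighted-F1 score = Σ (supportᵢ/N)·F1 scoreᵢ with N=129: (31/129)·0.67742 + (32/129)·0.38462 + (11/129)·0.52174 + (14/129)·0.30303 + (26/129)·0.62069 + (15/129)·0.46667 = 0.5149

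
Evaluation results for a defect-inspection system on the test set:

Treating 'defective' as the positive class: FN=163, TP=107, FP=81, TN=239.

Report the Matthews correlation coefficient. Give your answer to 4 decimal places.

MCC = (TP·TN − FP·FN) / √((TP+FP)(TP+FN)(TN+FP)(TN+FN))
Numerator = 107·239 − 81·163 = 12370
Denominator = √(188·270·320·402) = √6529766400 = 80806.9700
MCC = 12370 / 80806.9700 = 0.1531

0.1531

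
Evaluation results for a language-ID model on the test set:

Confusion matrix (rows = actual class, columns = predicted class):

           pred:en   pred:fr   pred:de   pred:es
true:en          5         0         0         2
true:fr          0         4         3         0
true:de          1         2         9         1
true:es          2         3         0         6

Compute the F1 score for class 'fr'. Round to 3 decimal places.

0.500

One-vs-rest for 'fr': TP = diagonal; FP = other classes predicted 'fr'; FN = 'fr' predicted as other.
F1 score = 2·TP/(2·TP+FP+FN).
fr: TP=4, FP=0+2+3=5, FN=0+3+0=3 → 8/16 = 0.5000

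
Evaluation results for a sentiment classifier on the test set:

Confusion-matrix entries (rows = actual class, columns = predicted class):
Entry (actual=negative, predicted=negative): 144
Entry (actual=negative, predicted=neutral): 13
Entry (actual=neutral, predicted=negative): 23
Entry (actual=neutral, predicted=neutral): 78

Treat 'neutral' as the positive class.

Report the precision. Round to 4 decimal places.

Precision = TP/(TP+FP) = 78/(78+13) = 78/91 = 0.8571

0.8571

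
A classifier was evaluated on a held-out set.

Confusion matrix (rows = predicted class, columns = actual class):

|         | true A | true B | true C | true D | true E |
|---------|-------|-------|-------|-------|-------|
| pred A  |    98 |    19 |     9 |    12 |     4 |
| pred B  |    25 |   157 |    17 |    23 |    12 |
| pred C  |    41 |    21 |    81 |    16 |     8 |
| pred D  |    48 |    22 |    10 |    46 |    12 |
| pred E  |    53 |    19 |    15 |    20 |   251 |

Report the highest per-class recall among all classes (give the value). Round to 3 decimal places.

0.875

Per-class recall (TP/(TP+FN)):
  A: TP=98, FN=25+41+48+53=167 → 98/265 = 0.3698
  B: TP=157, FN=19+21+22+19=81 → 157/238 = 0.6597
  C: TP=81, FN=9+17+10+15=51 → 81/132 = 0.6136
  D: TP=46, FN=12+23+16+20=71 → 46/117 = 0.3932
  E: TP=251, FN=4+12+8+12=36 → 251/287 = 0.8746
Highest is class 'E' with recall = 0.875.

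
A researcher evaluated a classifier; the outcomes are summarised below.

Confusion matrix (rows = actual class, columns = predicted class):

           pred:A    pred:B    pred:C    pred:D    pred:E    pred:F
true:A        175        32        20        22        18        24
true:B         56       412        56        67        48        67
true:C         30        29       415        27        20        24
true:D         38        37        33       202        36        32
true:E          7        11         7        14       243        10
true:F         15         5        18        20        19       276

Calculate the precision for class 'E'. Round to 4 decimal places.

0.6328

Treat 'E' as positive and all other classes as negative.
precision = TP/(TP+FP).
E: TP=243, FP=18+48+20+36+19=141 → 243/384 = 0.63281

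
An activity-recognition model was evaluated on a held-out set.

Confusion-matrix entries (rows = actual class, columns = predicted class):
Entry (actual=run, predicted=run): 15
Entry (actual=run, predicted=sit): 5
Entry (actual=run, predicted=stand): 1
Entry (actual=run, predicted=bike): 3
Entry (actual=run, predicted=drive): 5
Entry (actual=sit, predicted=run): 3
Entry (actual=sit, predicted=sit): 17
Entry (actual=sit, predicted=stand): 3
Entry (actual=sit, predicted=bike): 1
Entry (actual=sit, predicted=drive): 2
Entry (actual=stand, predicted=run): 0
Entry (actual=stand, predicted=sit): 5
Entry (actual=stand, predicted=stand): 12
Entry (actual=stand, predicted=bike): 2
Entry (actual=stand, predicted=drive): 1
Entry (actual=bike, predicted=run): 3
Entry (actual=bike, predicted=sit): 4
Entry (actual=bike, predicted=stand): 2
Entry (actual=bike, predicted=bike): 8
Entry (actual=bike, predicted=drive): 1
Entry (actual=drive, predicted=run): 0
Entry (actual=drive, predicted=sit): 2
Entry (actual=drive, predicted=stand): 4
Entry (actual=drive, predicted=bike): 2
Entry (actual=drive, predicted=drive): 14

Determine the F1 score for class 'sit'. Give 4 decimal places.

0.5763

F1 score = 2·TP/(2·TP+FP+FN).
sit: TP=17, FP=5+5+4+2=16, FN=3+3+1+2=9 → 34/59 = 0.57627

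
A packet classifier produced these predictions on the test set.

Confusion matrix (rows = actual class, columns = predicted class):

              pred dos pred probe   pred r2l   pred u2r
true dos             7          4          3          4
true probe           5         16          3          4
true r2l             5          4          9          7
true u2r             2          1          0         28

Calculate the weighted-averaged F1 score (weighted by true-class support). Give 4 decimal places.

0.5728

Per-class F1 score (2·TP/(2·TP+FP+FN)):
  dos: TP=7, FP=5+5+2=12, FN=4+3+4=11 → 14/37 = 0.37838
  probe: TP=16, FP=4+4+1=9, FN=5+3+4=12 → 32/53 = 0.60377
  r2l: TP=9, FP=3+3+0=6, FN=5+4+7=16 → 18/40 = 0.45000
  u2r: TP=28, FP=4+4+7=15, FN=2+1+0=3 → 56/74 = 0.75676
Weighted-F1 score = Σ (supportᵢ/N)·F1 scoreᵢ with N=102: (18/102)·0.37838 + (28/102)·0.60377 + (25/102)·0.45000 + (31/102)·0.75676 = 0.5728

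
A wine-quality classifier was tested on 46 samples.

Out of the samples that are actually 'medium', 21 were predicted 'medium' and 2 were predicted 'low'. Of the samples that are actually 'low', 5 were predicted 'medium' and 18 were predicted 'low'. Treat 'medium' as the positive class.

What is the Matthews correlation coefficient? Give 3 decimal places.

0.702

MCC = (TP·TN − FP·FN) / √((TP+FP)(TP+FN)(TN+FP)(TN+FN))
Numerator = 21·18 − 5·2 = 368
Denominator = √(26·23·23·20) = √275080 = 524.4807
MCC = 368 / 524.4807 = 0.702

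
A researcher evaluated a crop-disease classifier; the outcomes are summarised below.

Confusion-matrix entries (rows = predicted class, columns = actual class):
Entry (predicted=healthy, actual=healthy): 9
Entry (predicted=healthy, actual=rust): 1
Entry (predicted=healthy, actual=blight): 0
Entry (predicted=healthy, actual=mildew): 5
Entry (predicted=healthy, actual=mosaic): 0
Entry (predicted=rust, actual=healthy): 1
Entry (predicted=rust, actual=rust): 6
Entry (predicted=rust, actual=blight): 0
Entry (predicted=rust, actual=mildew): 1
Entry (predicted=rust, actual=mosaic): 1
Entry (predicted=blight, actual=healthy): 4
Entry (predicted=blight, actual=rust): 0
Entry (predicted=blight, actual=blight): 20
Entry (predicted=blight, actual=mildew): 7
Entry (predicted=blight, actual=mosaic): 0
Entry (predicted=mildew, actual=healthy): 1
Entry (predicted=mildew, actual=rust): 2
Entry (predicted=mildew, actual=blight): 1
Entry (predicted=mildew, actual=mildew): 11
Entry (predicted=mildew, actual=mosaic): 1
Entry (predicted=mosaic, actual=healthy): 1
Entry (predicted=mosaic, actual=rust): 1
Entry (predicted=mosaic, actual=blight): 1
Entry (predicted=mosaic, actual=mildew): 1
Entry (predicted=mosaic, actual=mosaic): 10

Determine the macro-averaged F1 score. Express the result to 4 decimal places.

0.6546

Per-class F1 score (2·TP/(2·TP+FP+FN)):
  healthy: TP=9, FP=1+0+5+0=6, FN=1+4+1+1=7 → 18/31 = 0.58065
  rust: TP=6, FP=1+0+1+1=3, FN=1+0+2+1=4 → 12/19 = 0.63158
  blight: TP=20, FP=4+0+7+0=11, FN=0+0+1+1=2 → 40/53 = 0.75472
  mildew: TP=11, FP=1+2+1+1=5, FN=5+1+7+1=14 → 22/41 = 0.53659
  mosaic: TP=10, FP=1+1+1+1=4, FN=0+1+0+1=2 → 20/26 = 0.76923
Macro-F1 score = mean = (0.58065 + 0.63158 + 0.75472 + 0.53659 + 0.76923) / 5 = 0.6546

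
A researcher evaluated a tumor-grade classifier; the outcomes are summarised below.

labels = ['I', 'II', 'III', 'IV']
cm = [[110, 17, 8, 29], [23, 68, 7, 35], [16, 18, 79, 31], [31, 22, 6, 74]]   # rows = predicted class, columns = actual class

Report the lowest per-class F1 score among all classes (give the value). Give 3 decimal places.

Per-class F1 score (2·TP/(2·TP+FP+FN)):
  I: TP=110, FP=17+8+29=54, FN=23+16+31=70 → 220/344 = 0.6395
  II: TP=68, FP=23+7+35=65, FN=17+18+22=57 → 136/258 = 0.5271
  III: TP=79, FP=16+18+31=65, FN=8+7+6=21 → 158/244 = 0.6475
  IV: TP=74, FP=31+22+6=59, FN=29+35+31=95 → 148/302 = 0.4901
Lowest is class 'IV' with F1 score = 0.490.

0.490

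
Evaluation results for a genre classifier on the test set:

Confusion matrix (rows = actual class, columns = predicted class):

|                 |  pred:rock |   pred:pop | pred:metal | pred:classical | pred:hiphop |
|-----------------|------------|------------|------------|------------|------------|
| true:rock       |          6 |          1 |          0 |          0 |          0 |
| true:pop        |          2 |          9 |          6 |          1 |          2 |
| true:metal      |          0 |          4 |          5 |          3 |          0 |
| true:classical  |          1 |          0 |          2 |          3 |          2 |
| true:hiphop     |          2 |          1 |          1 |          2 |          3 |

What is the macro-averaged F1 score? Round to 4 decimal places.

Per-class F1 score (2·TP/(2·TP+FP+FN)):
  rock: TP=6, FP=2+0+1+2=5, FN=1+0+0+0=1 → 12/18 = 0.66667
  pop: TP=9, FP=1+4+0+1=6, FN=2+6+1+2=11 → 18/35 = 0.51429
  metal: TP=5, FP=0+6+2+1=9, FN=0+4+3+0=7 → 10/26 = 0.38462
  classical: TP=3, FP=0+1+3+2=6, FN=1+0+2+2=5 → 6/17 = 0.35294
  hiphop: TP=3, FP=0+2+0+2=4, FN=2+1+1+2=6 → 6/16 = 0.37500
Macro-F1 score = mean = (0.66667 + 0.51429 + 0.38462 + 0.35294 + 0.37500) / 5 = 0.4587

0.4587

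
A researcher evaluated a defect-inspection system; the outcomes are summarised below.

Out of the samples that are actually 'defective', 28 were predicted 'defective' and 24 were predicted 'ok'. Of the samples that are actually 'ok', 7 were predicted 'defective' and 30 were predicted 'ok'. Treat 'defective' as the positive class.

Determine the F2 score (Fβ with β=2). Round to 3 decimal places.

Fβ = (1+β²)·TP / ((1+β²)·TP + β²·FN + FP), with β²=4
= 5·28 / (5·28 + 4·24 + 7) = 0.576

0.576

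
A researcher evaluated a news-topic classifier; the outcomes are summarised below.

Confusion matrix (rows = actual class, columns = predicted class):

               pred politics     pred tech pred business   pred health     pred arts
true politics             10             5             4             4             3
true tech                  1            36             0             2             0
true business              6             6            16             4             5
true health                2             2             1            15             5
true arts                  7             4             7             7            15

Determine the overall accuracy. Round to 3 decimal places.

0.551

Accuracy = trace / total = (10+36+16+15+15=92) / 167 = 92/167 = 0.551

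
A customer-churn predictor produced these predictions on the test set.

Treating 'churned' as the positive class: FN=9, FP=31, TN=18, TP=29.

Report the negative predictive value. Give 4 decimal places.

0.6667

NPV = TN/(TN+FN) = 18/(18+9) = 0.6667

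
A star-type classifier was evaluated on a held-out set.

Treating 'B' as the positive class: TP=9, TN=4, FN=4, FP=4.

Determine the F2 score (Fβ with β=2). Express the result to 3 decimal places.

0.692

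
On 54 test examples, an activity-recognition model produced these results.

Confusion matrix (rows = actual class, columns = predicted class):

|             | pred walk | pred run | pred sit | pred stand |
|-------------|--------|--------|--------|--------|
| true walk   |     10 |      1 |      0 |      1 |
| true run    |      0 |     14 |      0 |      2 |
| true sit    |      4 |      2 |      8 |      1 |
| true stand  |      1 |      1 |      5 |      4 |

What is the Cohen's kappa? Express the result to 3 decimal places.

0.551

Observed agreement pₒ = trace/N = 36/54 = 0.6667
Expected agreement pₑ = Σ (rowᵢ·colᵢ)/N² = (12·15 + 16·18 + 15·13 + 11·8)/54² = 0.2575
κ = (pₒ − pₑ)/(1 − pₑ) = (0.6667 − 0.2575)/(1 − 0.2575) = 0.551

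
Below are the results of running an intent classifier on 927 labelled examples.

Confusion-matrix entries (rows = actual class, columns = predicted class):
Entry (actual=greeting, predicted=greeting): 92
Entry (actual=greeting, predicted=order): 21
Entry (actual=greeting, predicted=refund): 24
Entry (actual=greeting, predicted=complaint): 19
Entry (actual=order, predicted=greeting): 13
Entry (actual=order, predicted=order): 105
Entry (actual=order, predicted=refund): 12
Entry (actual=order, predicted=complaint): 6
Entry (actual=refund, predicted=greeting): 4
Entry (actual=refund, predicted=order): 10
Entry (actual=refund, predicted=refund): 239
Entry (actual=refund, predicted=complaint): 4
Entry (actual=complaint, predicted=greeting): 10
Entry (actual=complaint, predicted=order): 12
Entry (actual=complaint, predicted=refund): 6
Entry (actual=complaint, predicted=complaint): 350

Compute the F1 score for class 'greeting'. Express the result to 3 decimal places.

0.669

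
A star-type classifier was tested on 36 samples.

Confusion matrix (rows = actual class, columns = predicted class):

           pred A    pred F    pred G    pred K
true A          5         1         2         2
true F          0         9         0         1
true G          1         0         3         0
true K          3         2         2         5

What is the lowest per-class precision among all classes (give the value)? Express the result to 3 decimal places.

0.429

Per-class precision (TP/(TP+FP)):
  A: TP=5, FP=0+1+3=4 → 5/9 = 0.5556
  F: TP=9, FP=1+0+2=3 → 9/12 = 0.7500
  G: TP=3, FP=2+0+2=4 → 3/7 = 0.4286
  K: TP=5, FP=2+1+0=3 → 5/8 = 0.6250
Lowest is class 'G' with precision = 0.429.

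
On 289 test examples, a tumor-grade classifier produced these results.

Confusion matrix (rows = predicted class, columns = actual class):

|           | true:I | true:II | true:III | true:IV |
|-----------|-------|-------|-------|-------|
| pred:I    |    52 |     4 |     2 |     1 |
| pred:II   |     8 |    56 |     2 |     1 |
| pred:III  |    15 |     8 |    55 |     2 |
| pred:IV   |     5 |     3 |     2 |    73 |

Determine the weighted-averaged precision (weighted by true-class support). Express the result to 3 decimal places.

Per-class precision (TP/(TP+FP)):
  I: TP=52, FP=4+2+1=7 → 52/59 = 0.8814
  II: TP=56, FP=8+2+1=11 → 56/67 = 0.8358
  III: TP=55, FP=15+8+2=25 → 55/80 = 0.6875
  IV: TP=73, FP=5+3+2=10 → 73/83 = 0.8795
Weighted-precision = Σ (supportᵢ/N)·precisionᵢ with N=289: (80/289)·0.8814 + (71/289)·0.8358 + (61/289)·0.6875 + (77/289)·0.8795 = 0.829

0.829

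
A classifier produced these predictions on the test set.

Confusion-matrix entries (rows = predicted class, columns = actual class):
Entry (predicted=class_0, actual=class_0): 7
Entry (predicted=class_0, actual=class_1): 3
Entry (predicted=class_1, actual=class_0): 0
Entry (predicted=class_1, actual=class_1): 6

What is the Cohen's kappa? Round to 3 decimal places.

0.636

Observed agreement pₒ = trace/N = 13/16 = 0.8125
Expected agreement pₑ = Σ (rowᵢ·colᵢ)/N² = (7·10 + 9·6)/16² = 0.4844
κ = (pₒ − pₑ)/(1 − pₑ) = (0.8125 − 0.4844)/(1 − 0.4844) = 0.636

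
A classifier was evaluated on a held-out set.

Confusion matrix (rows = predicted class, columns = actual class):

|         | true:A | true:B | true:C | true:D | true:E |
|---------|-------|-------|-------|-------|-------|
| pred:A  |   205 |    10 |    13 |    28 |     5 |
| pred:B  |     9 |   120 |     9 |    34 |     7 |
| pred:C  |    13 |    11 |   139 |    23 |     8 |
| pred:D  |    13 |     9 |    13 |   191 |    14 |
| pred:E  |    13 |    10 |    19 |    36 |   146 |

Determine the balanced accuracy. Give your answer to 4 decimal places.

0.7408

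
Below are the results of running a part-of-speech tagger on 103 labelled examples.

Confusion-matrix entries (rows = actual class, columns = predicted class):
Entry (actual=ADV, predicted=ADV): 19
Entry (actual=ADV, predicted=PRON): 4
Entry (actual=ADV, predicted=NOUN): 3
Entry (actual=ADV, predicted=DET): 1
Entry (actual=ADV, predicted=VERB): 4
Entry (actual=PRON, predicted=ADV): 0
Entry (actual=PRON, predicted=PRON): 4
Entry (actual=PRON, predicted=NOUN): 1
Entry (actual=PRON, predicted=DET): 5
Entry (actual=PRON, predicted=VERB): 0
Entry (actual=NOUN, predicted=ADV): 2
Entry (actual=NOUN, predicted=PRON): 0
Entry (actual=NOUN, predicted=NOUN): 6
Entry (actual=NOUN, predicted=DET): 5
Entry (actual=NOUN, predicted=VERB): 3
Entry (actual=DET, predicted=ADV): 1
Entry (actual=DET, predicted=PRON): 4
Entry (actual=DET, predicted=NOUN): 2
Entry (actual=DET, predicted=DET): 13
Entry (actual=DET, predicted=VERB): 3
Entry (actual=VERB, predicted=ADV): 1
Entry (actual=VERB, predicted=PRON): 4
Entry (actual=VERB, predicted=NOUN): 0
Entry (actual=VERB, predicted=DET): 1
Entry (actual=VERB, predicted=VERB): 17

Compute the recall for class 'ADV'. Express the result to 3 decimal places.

0.613

Treat 'ADV' as positive and all other classes as negative.
recall = TP/(TP+FN).
ADV: TP=19, FN=4+3+1+4=12 → 19/31 = 0.6129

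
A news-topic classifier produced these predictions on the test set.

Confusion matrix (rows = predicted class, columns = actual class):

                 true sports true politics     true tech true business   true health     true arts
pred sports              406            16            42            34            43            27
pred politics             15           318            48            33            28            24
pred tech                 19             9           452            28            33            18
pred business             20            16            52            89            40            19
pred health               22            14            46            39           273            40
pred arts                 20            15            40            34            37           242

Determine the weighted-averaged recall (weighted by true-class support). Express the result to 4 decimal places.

0.6714

Per-class recall (TP/(TP+FN)):
  sports: TP=406, FN=15+19+20+22+20=96 → 406/502 = 0.80876
  politics: TP=318, FN=16+9+16+14+15=70 → 318/388 = 0.81959
  tech: TP=452, FN=42+48+52+46+40=228 → 452/680 = 0.66471
  business: TP=89, FN=34+33+28+39+34=168 → 89/257 = 0.34630
  health: TP=273, FN=43+28+33+40+37=181 → 273/454 = 0.60132
  arts: TP=242, FN=27+24+18+19+40=128 → 242/370 = 0.65405
Weighted-recall = Σ (supportᵢ/N)·recallᵢ with N=2651: (502/2651)·0.80876 + (388/2651)·0.81959 + (680/2651)·0.66471 + (257/2651)·0.34630 + (454/2651)·0.60132 + (370/2651)·0.65405 = 0.6714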